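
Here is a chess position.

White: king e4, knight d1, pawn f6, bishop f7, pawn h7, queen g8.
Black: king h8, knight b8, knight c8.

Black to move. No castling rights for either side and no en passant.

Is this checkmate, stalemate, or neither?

checkmate

Black to move; black king on h8.
In check: yes, from the white queen on g8.
King squares — g7: attacked by Pf6; h7: attacked by Qg8; g8: attacked by Bf7.
Legal moves for Black: none.
In check with no legal moves → checkmate.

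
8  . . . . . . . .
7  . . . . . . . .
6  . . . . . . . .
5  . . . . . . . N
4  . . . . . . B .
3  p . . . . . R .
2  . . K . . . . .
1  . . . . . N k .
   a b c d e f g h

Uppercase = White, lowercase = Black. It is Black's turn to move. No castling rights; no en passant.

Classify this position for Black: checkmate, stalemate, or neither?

neither

Black to move; black king on g1.
In check: yes, from the white rook on g3.
King squares — f1: available; h1: available; f2: available; g2: attacked by Rg3; h2: attacked by Nf1.
Legal moves for Black: Kf2, Kh1, Kxf1.
Black is in check but has 3 legal moves → neither.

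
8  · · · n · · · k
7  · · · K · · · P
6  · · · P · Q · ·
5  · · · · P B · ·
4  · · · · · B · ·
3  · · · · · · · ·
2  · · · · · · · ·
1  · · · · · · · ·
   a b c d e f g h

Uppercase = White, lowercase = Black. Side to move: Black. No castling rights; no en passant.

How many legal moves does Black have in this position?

0

Black to move; king on h8.
In check: yes, from the white queen on f6.
Legal moves: none.
Count: 0.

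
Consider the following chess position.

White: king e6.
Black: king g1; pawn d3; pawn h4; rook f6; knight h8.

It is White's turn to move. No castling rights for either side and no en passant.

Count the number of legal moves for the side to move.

5

White to move; king on e6.
In check: yes, from the black rook on f6.
Legal moves: Ke7, Kd7, Kxf6, Ke5, Kd5.
Count: 5.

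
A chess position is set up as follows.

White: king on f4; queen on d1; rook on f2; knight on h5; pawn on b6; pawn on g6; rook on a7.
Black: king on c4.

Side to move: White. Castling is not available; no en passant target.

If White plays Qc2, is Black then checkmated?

no

After Qc2: black king on c4; in check: yes, from the white queen on c2.
Black has 4 legal replies: Kd5, Kb5, Kd4, Kb4.
In check but a legal move exists → not checkmate.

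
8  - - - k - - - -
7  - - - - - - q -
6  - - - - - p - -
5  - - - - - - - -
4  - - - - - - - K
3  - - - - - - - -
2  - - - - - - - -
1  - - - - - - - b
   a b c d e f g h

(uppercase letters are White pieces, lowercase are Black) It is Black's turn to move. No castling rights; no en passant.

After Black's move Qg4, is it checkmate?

After Qg4: white king on h4; in check: yes, from the black queen on g4.
White has 1 legal reply: Kxg4.
In check but a legal move exists → not checkmate.

no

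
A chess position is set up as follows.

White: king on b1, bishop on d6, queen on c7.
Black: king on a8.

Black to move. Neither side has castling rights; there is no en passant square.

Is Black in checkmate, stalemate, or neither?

stalemate

Black to move; black king on a8.
In check: no.
King squares — a7: attacked by Qc7; b7: attacked by Qc7; b8: attacked by Qc7.
Legal moves for Black: none.
Not in check and no legal moves → stalemate.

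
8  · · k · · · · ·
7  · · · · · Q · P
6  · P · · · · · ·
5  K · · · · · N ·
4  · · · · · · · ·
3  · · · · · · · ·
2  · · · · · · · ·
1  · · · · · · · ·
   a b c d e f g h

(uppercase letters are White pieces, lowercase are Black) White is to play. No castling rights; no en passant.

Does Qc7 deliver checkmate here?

After Qc7: black king on c8; in check: yes, from the white queen on c7.
King squares — b7: attacked by Qc7; c7: attacked by Pb6; d7: attacked by Qc7; b8: attacked by Qc7; d8: attacked by Qc7.
Black has no legal moves → checkmate.

yes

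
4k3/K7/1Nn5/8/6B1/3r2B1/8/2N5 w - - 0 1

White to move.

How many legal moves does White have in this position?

White to move; king on a7.
In check: yes, from the black knight on c6.
Legal moves: Ka8, Kb7, Ka6.
Count: 3.

3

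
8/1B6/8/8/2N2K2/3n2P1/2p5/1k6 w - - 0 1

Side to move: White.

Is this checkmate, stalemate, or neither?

White to move; white king on f4.
In check: yes, from the black knight on d3.
Legal moves for White: Kg5, Kf5, Kg4, Ke4, Kf3, Ke3.
White is in check but has 6 legal moves → neither.

neither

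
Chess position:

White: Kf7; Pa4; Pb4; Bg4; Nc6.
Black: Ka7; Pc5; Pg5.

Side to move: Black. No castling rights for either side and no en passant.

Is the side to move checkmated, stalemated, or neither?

Black to move; black king on a7.
In check: yes, from the white knight on c6.
Legal moves for Black: Ka8, Kb7, Kb6, Ka6.
Black is in check but has 4 legal moves → neither.

neither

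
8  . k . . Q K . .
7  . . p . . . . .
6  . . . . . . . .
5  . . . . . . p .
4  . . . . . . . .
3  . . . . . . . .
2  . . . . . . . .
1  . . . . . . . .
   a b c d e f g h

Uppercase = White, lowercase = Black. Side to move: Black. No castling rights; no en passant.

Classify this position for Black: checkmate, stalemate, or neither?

Black to move; black king on b8.
In check: yes, from the white queen on e8.
King squares — a7: available; b7: available; c7: own pawn; a8: attacked by Qe8; c8: attacked by Qe8.
Legal moves for Black: Kb7, Ka7.
Black is in check but has 2 legal moves → neither.

neither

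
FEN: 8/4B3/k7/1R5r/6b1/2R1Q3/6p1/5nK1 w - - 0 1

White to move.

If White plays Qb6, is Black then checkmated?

yes

After Qb6: black king on a6; in check: yes, from the white queen on b6.
King squares — a5: attacked by Rb5; b5: attacked by Qb6; b6: attacked by Rb5; a7: attacked by Qb6; b7: attacked by Qb6.
Black has no legal moves → checkmate.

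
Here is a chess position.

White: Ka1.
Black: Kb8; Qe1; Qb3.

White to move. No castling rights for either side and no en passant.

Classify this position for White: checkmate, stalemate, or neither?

checkmate

White to move; white king on a1.
In check: yes, from the black queen on e1.
King squares — b1: attacked by Qe1; a2: attacked by Qb3; b2: attacked by Qb3.
Legal moves for White: none.
In check with no legal moves → checkmate.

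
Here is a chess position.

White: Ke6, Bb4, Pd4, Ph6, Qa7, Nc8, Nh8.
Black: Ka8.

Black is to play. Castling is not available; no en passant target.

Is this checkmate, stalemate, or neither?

Black to move; black king on a8.
In check: yes, from the white queen on a7.
King squares — a7: attacked by Nc8; b7: attacked by Qa7; b8: attacked by Qa7.
Legal moves for Black: none.
In check with no legal moves → checkmate.

checkmate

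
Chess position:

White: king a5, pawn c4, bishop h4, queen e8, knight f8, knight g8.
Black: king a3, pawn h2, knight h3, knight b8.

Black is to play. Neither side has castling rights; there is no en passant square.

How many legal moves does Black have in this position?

Black to move; king on a3.
In check: no.
Legal moves: Nd7, Nc6+, Na6, Ng5, Nf4, Nf2, Ng1, Kb3, Kb2, Ka2, h1=Q, h1=R, h1=B, h1=N.
Count: 14.

14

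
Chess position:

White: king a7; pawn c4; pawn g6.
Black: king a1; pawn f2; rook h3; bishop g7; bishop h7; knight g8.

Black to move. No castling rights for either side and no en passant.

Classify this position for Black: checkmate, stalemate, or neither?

neither

Black to move; black king on a1.
In check: no.
Legal moves for Black include: Ne7, Nh6, Nf6, Bxg6, Bh8, Bf8, Bh6, Bf6, Be5, Bd4+, Bc3, Bb2, Rh6, Rh5, Rh4, Rg3, Rf3, Re3, ... (list truncated; more exist).
Black has legal moves and is not in check → neither.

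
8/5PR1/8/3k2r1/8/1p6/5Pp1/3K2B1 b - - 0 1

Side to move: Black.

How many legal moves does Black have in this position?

16

Black to move; king on d5.
In check: no.
Legal moves: Rxg7, Rg6, Rh5, Rf5, Re5, Rg4, Rg3, Ke6, Kd6, Kc6, Ke5, Kc5, Ke4, Kd4, Kc4, b2.
Count: 16.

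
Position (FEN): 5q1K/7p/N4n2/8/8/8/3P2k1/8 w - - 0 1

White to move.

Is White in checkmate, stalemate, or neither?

checkmate

White to move; white king on h8.
In check: yes, from the black queen on f8.
King squares — g7: attacked by Qf8; h7: attacked by Nf6; g8: attacked by Nf6.
Legal moves for White: none.
In check with no legal moves → checkmate.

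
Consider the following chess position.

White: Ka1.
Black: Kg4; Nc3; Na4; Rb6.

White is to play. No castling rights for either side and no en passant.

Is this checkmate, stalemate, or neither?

White to move; white king on a1.
In check: no.
King squares — b1: attacked by Nc3; a2: attacked by Nc3; b2: attacked by Na4.
Legal moves for White: none.
Not in check and no legal moves → stalemate.

stalemate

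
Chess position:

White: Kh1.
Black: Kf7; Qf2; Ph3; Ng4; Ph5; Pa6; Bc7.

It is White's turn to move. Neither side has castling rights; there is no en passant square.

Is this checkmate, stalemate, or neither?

stalemate

White to move; white king on h1.
In check: no.
King squares — g1: attacked by Qf2; g2: attacked by Qf2; h2: attacked by Qf2.
Legal moves for White: none.
Not in check and no legal moves → stalemate.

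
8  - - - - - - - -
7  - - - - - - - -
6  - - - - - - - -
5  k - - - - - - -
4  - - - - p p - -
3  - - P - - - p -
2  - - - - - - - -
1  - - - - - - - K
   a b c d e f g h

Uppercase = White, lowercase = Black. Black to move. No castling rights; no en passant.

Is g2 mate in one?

After g2: white king on h1; in check: yes, from the black pawn on g2.
White has 3 legal replies: Kh2, Kxg2, Kg1.
In check but a legal move exists → not checkmate.

no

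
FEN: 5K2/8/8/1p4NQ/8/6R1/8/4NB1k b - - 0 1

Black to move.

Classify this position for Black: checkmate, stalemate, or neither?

checkmate

Black to move; black king on h1.
In check: yes, from the white queen on h5.
King squares — g1: attacked by Rg3; g2: attacked by Ne1; h2: attacked by Qh5.
Legal moves for Black: none.
In check with no legal moves → checkmate.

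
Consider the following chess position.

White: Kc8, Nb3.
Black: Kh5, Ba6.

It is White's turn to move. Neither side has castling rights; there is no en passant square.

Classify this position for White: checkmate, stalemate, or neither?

White to move; white king on c8.
In check: yes, from the black bishop on a6.
Legal moves for White: Kd8, Kb8, Kd7, Kc7.
White is in check but has 4 legal moves → neither.

neither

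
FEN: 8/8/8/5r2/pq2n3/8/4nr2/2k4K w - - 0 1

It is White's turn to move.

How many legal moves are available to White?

White to move; king on h1.
In check: no.
Legal moves: none.
Count: 0.

0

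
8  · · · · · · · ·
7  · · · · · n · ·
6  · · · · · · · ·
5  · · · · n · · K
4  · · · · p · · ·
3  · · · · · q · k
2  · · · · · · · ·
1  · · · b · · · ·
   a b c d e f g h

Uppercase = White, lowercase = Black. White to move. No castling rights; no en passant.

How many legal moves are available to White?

White to move; king on h5.
In check: yes, from the black queen on f3.
Legal moves: none.
Count: 0.

0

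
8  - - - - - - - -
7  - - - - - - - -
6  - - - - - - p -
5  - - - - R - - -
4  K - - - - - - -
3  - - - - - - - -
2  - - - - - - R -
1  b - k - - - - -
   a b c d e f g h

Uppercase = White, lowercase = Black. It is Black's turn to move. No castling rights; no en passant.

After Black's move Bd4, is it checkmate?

no

After Bd4: white king on a4; in check: no.
White is not in check, so this cannot be checkmate.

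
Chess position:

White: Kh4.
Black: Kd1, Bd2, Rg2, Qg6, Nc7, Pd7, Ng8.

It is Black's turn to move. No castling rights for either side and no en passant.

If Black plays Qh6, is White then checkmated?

yes

After Qh6: white king on h4; in check: yes, from the black queen on h6.
King squares — g3: attacked by Rg2; h3: attacked by Qh6; g4: attacked by Rg2; g5: attacked by Bd2; h5: attacked by Qh6.
White has no legal moves → checkmate.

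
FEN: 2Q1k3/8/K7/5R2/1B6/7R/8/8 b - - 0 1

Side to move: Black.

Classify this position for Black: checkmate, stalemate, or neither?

checkmate

Black to move; black king on e8.
In check: yes, from the white queen on c8.
King squares — d7: attacked by Qc8; e7: attacked by Bb4; f7: attacked by Rf5; d8: attacked by Qc8; f8: attacked by Bb4.
Legal moves for Black: none.
In check with no legal moves → checkmate.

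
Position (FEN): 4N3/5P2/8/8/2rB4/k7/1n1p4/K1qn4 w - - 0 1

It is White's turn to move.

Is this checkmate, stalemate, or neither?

White to move; white king on a1.
In check: yes, from the black queen on c1.
King squares — b1: attacked by Qc1; a2: attacked by Ka3; b2: attacked by Qc1.
Legal moves for White: none.
In check with no legal moves → checkmate.

checkmate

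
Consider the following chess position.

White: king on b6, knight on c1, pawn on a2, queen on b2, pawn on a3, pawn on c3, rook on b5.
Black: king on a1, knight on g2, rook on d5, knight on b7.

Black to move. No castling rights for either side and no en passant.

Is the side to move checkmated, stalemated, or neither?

Black to move; black king on a1.
In check: yes, from the white queen on b2.
King squares — b1: attacked by Qb2; a2: attacked by Nc1; b2: attacked by Rb5.
Legal moves for Black: none.
In check with no legal moves → checkmate.

checkmate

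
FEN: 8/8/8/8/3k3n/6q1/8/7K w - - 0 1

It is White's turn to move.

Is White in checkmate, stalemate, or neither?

stalemate

White to move; white king on h1.
In check: no.
King squares — g1: attacked by Qg3; g2: attacked by Qg3; h2: attacked by Qg3.
Legal moves for White: none.
Not in check and no legal moves → stalemate.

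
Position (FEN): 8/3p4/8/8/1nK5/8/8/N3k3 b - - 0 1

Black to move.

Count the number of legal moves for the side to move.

13

Black to move; king on e1.
In check: no.
Legal moves: Nc6, Na6, Nd5, Nd3, Nc2, Na2, Kf2, Ke2, Kd2, Kf1, Kd1, d6, d5+.
Count: 13.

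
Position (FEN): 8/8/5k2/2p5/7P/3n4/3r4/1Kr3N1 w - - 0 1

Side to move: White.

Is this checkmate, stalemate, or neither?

checkmate

White to move; white king on b1.
In check: yes, from the black rook on c1.
King squares — a1: attacked by Rc1; c1: attacked by Nd3; a2: attacked by Rd2; b2: attacked by Rd2; c2: attacked by Rc1.
Legal moves for White: none.
In check with no legal moves → checkmate.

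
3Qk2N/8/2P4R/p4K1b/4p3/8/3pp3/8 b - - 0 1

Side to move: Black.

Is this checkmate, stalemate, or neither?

Black to move; black king on e8.
In check: yes, from the white queen on d8.
Legal moves for Black: Kxd8.
Black is in check but has 1 legal move → neither.

neither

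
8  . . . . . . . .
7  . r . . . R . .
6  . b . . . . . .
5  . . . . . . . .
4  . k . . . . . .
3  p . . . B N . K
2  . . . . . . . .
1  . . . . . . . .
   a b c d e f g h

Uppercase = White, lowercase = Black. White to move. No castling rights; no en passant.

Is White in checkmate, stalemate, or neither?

White to move; white king on h3.
In check: no.
Legal moves for White include: Rf8, Rh7, Rg7, Re7, Rd7, Rc7, Rxb7, Rf6, Rf5, Rf4+, Kh4, Kg4, Kg3, Kh2, Kg2, Ng5, Ne5, Nh4, ... (list truncated; more exist).
White has legal moves and is not in check → neither.

neither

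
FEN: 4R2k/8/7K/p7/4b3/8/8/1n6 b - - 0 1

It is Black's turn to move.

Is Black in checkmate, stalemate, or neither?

Black to move; black king on h8.
In check: yes, from the white rook on e8.
King squares — g7: attacked by Kh6; h7: attacked by Kh6; g8: attacked by Re8.
Legal moves for Black: none.
In check with no legal moves → checkmate.

checkmate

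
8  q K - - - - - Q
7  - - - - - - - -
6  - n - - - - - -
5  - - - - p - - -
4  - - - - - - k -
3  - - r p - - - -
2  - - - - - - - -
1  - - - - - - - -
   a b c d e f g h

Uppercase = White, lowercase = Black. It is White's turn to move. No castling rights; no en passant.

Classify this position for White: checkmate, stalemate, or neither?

White to move; white king on b8.
In check: yes, from the black queen on a8.
King squares — a7: attacked by Qa8; b7: attacked by Qa8; c7: attacked by Rc3; a8: attacked by Nb6; c8: attacked by Rc3.
Legal moves for White: none.
In check with no legal moves → checkmate.

checkmate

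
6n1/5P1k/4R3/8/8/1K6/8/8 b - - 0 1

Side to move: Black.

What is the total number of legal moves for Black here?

5

Black to move; king on h7.
In check: no.
Legal moves: Ne7, Nh6, Nf6, Kh8, Kg7.
Count: 5.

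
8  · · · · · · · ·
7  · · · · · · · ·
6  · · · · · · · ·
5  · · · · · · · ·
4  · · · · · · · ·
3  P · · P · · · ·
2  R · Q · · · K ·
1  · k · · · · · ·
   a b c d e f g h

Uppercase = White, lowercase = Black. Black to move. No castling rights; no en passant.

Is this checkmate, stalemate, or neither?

checkmate

Black to move; black king on b1.
In check: yes, from the white queen on c2.
King squares — a1: attacked by Ra2; c1: attacked by Qc2; a2: attacked by Qc2; b2: attacked by Ra2; c2: attacked by Ra2.
Legal moves for Black: none.
In check with no legal moves → checkmate.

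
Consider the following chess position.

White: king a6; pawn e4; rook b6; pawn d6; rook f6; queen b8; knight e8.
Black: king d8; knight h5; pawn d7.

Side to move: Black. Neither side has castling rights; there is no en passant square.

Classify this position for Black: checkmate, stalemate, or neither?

checkmate

Black to move; black king on d8.
In check: yes, from the white queen on b8.
King squares — c7: attacked by Pd6; d7: own pawn; e7: attacked by Pd6; c8: attacked by Qb8; e8: attacked by Qb8.
Legal moves for Black: none.
In check with no legal moves → checkmate.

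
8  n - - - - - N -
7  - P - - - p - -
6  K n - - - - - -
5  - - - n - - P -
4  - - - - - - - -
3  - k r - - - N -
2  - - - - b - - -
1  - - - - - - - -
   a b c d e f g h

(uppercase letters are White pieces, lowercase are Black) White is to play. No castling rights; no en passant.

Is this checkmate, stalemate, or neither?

White to move; white king on a6.
In check: yes, from the black bishop on e2.
Legal moves for White: Ka7, Ka5, Nxe2.
White is in check but has 3 legal moves → neither.

neither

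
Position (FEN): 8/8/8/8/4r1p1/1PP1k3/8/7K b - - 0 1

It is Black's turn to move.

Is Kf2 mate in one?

After Kf2: white king on h1; in check: no.
White is not in check, so this cannot be checkmate.

no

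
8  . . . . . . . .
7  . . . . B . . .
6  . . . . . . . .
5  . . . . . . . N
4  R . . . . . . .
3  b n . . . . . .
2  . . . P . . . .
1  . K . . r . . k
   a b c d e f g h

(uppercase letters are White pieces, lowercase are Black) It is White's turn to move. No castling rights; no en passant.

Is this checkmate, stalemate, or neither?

neither

White to move; white king on b1.
In check: yes, from the black rook on e1.
King squares — a1: attacked by Re1; c1: attacked by Re1; a2: available; b2: attacked by Ba3; c2: available.
Legal moves for White: Kc2, Ka2.
White is in check but has 2 legal moves → neither.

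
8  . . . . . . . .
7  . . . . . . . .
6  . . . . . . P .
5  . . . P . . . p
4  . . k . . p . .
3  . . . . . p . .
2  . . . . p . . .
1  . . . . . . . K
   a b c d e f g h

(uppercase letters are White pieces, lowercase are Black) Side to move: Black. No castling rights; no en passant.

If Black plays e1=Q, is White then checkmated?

After e1=Q: white king on h1; in check: yes, from the black queen on e1.
White has 1 legal reply: Kh2.
In check but a legal move exists → not checkmate.

no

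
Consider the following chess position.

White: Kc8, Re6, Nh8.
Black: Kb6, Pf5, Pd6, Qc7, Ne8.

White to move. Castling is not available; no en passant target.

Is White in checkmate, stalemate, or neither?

White to move; white king on c8.
In check: yes, from the black queen on c7.
King squares — b7: attacked by Kb6; c7: attacked by Kb6; d7: attacked by Qc7; b8: attacked by Qc7; d8: attacked by Qc7.
Legal moves for White: none.
In check with no legal moves → checkmate.

checkmate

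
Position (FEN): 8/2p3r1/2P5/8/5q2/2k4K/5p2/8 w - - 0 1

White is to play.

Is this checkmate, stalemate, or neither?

stalemate

White to move; white king on h3.
In check: no.
King squares — g2: attacked by Rg7; h2: attacked by Qf4; g3: attacked by Qf4; g4: attacked by Qf4; h4: attacked by Qf4.
Legal moves for White: none.
Not in check and no legal moves → stalemate.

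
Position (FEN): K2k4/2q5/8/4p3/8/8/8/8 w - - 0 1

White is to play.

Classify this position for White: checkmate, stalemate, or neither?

stalemate

White to move; white king on a8.
In check: no.
King squares — a7: attacked by Qc7; b7: attacked by Qc7; b8: attacked by Qc7.
Legal moves for White: none.
Not in check and no legal moves → stalemate.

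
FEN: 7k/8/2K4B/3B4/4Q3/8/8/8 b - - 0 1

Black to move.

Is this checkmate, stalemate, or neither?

Black to move; black king on h8.
In check: no.
King squares — g7: attacked by Bh6; h7: attacked by Qe4; g8: attacked by Bd5.
Legal moves for Black: none.
Not in check and no legal moves → stalemate.

stalemate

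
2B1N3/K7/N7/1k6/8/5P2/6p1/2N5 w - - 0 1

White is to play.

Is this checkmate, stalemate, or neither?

White to move; white king on a7.
In check: no.
Legal moves for White include: Ng7, Nec7+, Nf6, Nd6+, Bd7+, Bb7, Be6, Bf5, Bg4, Bh3, Kb8, Ka8, Kb7, Nb8, Nac7+, Nc5, Nb4, Nd3, ... (list truncated; more exist).
White has legal moves and is not in check → neither.

neither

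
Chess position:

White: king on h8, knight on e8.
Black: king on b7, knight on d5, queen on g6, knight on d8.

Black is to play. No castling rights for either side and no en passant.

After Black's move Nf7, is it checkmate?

After Nf7: white king on h8; in check: yes, from the black knight on f7.
King squares — g7: attacked by Qg6; h7: attacked by Qg6; g8: attacked by Qg6.
White has no legal moves → checkmate.

yes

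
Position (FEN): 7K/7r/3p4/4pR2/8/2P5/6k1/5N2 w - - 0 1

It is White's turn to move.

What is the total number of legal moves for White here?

White to move; king on h8.
In check: yes, from the black rook on h7.
Legal moves: Kg8, Kxh7.
Count: 2.

2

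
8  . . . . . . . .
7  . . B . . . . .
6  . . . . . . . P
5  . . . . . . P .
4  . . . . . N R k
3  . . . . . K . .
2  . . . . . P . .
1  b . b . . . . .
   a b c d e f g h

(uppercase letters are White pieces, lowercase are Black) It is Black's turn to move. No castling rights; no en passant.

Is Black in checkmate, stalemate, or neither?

checkmate

Black to move; black king on h4.
In check: yes, from the white rook on g4.
King squares — g3: attacked by Pf2; h3: attacked by Nf4; g4: attacked by Kf3; g5: attacked by Rg4; h5: attacked by Nf4.
Legal moves for Black: none.
In check with no legal moves → checkmate.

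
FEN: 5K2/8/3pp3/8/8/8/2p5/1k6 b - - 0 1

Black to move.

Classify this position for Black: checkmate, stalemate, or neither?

neither

Black to move; black king on b1.
In check: no.
Legal moves for Black: Kb2, Ka2, Kc1, Ka1, e5, d5, c1=Q, c1=R, c1=B, c1=N.
Black has 10 legal moves and is not in check → neither.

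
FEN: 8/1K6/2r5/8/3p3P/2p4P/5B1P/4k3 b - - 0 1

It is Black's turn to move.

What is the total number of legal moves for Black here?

5

Black to move; king on e1.
In check: yes, from the white bishop on f2.
Legal moves: Kxf2, Ke2, Kd2, Kf1, Kd1.
Count: 5.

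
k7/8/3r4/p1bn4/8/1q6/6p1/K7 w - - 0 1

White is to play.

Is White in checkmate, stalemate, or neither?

stalemate

White to move; white king on a1.
In check: no.
King squares — b1: attacked by Qb3; a2: attacked by Qb3; b2: attacked by Qb3.
Legal moves for White: none.
Not in check and no legal moves → stalemate.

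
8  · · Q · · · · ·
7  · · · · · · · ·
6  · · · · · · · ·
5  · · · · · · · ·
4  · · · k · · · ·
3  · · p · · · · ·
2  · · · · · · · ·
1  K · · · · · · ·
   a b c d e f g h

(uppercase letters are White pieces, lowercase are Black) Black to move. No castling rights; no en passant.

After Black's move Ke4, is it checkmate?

no

After Ke4: white king on a1; in check: no.
White is not in check, so this cannot be checkmate.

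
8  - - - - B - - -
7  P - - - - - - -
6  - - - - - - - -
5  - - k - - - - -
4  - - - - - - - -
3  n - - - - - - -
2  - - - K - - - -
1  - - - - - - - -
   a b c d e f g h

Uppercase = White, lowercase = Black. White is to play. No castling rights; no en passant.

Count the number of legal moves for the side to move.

18

White to move; king on d2.
In check: no.
Legal moves: Bf7, Bd7, Bg6, Bc6, Bh5, Bb5, Ba4, Ke3, Kd3, Kc3, Ke2, Ke1, Kd1, Kc1, a8=Q, a8=R, a8=B, a8=N.
Count: 18.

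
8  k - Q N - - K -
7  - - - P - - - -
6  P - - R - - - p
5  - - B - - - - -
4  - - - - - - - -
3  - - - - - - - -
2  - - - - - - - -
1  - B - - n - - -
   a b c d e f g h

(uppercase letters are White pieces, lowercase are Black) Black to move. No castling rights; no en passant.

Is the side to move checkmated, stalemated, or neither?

Black to move; black king on a8.
In check: yes, from the white queen on c8.
King squares — a7: attacked by Bc5; b7: attacked by Pa6; b8: attacked by Qc8.
Legal moves for Black: none.
In check with no legal moves → checkmate.

checkmate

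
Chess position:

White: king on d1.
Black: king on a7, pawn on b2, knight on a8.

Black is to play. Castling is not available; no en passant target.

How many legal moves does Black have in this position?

10

Black to move; king on a7.
In check: no.
Legal moves: Nc7, Nb6, Kb8, Kb7, Kb6, Ka6, b1=Q+, b1=R+, b1=B, b1=N.
Count: 10.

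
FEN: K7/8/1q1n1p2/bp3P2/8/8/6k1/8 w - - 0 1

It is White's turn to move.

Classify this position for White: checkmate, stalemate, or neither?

White to move; white king on a8.
In check: no.
King squares — a7: attacked by Qb6; b7: attacked by Qb6; b8: attacked by Qb6.
Legal moves for White: none.
Not in check and no legal moves → stalemate.

stalemate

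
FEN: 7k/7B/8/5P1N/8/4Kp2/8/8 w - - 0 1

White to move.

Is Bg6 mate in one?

After Bg6: black king on h8; in check: no.
Black is not in check, so this cannot be checkmate.

no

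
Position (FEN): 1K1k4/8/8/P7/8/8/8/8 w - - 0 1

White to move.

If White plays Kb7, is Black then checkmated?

no

After Kb7: black king on d8; in check: no.
Black is not in check, so this cannot be checkmate.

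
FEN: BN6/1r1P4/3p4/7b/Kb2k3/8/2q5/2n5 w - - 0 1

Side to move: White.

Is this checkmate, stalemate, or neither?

White to move; white king on a4.
In check: yes, from the black queen on c2.
King squares — a3: attacked by Bb4; b3: attacked by Nc1; b4: attacked by Rb7; a5: attacked by Bb4; b5: attacked by Rb7.
Legal moves for White: none.
In check with no legal moves → checkmate.

checkmate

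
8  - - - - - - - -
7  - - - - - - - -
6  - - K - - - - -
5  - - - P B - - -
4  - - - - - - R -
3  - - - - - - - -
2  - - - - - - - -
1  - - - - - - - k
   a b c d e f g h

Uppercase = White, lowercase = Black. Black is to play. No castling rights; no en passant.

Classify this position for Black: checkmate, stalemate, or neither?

Black to move; black king on h1.
In check: no.
King squares — g1: attacked by Rg4; g2: attacked by Rg4; h2: attacked by Be5.
Legal moves for Black: none.
Not in check and no legal moves → stalemate.

stalemate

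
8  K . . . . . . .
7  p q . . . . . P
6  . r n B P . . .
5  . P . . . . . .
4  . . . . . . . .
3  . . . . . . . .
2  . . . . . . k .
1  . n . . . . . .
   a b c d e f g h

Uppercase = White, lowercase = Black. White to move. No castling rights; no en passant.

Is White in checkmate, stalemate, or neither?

checkmate

White to move; white king on a8.
In check: yes, from the black queen on b7.
King squares — a7: attacked by Nc6; b7: attacked by Rb6; b8: attacked by Nc6.
Legal moves for White: none.
In check with no legal moves → checkmate.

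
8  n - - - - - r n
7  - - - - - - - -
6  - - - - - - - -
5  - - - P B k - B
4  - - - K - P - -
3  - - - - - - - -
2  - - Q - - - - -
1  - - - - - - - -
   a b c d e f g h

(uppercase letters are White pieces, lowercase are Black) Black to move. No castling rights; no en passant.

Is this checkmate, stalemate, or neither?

Black to move; black king on f5.
In check: yes, from the white queen on c2.
King squares — e4: attacked by Qc2; f4: attacked by Be5; g4: attacked by Bh5; e5: attacked by Kd4; g5: attacked by Pf4; e6: attacked by Pd5; f6: attacked by Be5; g6: attacked by Qc2.
Legal moves for Black: none.
In check with no legal moves → checkmate.

checkmate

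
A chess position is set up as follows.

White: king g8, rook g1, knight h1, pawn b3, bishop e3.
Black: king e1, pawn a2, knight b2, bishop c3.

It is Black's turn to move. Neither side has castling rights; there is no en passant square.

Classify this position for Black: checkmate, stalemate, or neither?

neither

Black to move; black king on e1.
In check: yes, from the white rook on g1.
Legal moves for Black: Ke2.
Black is in check but has 1 legal move → neither.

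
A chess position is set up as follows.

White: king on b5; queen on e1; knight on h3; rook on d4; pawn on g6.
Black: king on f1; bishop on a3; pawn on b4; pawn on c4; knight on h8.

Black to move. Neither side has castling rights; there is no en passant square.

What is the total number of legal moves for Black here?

2

Black to move; king on f1.
In check: yes, from the white queen on e1.
Legal moves: Kg2, Kxe1.
Count: 2.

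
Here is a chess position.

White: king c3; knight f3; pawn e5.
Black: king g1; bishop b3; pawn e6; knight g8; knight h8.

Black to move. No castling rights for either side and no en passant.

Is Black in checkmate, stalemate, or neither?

Black to move; black king on g1.
In check: yes, from the white knight on f3.
Legal moves for Black: Kg2, Kf2, Kh1, Kf1.
Black is in check but has 4 legal moves → neither.

neither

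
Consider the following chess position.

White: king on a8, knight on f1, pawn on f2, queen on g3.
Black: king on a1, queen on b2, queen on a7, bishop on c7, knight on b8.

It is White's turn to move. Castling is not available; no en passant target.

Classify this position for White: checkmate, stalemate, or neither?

neither

White to move; white king on a8.
In check: yes, from the black queen on a7.
King squares — a7: available; b7: attacked by Qb2; b8: attacked by Qb2.
Legal moves for White: Kxa7.
White is in check but has 1 legal move → neither.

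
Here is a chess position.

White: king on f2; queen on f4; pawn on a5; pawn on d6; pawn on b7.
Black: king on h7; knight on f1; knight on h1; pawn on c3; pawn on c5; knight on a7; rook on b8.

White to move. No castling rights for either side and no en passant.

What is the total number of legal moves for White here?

6

White to move; king on f2.
In check: yes, from the black knight on h1.
Legal moves: Kf3, Kg2, Ke2, Kg1, Kxf1, Ke1.
Count: 6.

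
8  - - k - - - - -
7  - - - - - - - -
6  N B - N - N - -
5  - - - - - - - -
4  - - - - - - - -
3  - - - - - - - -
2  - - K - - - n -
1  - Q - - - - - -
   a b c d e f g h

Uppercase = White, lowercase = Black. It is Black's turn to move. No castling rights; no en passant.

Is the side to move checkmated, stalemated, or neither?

checkmate

Black to move; black king on c8.
In check: yes, from the white knight on d6.
King squares — b7: attacked by Nd6; c7: attacked by Na6; d7: attacked by Nf6; b8: attacked by Na6; d8: attacked by Bb6.
Legal moves for Black: none.
In check with no legal moves → checkmate.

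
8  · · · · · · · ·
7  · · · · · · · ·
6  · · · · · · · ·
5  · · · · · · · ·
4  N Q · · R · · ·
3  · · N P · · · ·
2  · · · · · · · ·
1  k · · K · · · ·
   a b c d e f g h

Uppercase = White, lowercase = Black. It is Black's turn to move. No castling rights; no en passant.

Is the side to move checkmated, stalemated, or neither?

Black to move; black king on a1.
In check: no.
King squares — b1: attacked by Nc3; a2: attacked by Nc3; b2: attacked by Na4.
Legal moves for Black: none.
Not in check and no legal moves → stalemate.

stalemate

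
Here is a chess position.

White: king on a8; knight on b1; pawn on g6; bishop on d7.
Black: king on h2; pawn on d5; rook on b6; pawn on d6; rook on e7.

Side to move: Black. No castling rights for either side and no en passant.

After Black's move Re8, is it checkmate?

After Re8: white king on a8; in check: yes, from the black rook on e8.
White has 3 legal replies: Ka7, Bxe8, Bc8.
In check but a legal move exists → not checkmate.

no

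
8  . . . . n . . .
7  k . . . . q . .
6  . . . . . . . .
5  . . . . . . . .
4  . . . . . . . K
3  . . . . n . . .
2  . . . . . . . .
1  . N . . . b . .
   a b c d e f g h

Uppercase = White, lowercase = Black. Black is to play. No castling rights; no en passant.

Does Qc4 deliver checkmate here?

no

After Qc4: white king on h4; in check: yes, from the black queen on c4.
White has 3 legal replies: Kh5, Kg5, Kg3.
In check but a legal move exists → not checkmate.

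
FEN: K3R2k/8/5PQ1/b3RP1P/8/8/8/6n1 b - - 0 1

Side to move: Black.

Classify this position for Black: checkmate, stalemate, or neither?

checkmate

Black to move; black king on h8.
In check: yes, from the white rook on e8.
King squares — g7: attacked by Pf6; h7: attacked by Qg6; g8: attacked by Qg6.
Legal moves for Black: none.
In check with no legal moves → checkmate.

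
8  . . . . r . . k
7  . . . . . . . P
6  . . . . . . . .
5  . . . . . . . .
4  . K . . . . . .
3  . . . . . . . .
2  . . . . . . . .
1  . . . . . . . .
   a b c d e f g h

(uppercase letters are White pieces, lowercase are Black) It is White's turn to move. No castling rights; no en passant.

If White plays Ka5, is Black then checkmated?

After Ka5: black king on h8; in check: no.
Black is not in check, so this cannot be checkmate.

no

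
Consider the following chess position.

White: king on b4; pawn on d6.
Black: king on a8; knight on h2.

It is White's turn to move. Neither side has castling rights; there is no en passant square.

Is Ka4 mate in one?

After Ka4: black king on a8; in check: no.
Black is not in check, so this cannot be checkmate.

no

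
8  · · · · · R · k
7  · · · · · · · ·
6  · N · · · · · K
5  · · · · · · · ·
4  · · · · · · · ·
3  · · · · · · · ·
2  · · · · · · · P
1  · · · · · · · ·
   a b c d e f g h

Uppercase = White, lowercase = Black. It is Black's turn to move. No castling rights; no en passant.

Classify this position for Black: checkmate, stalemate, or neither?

checkmate

Black to move; black king on h8.
In check: yes, from the white rook on f8.
King squares — g7: attacked by Kh6; h7: attacked by Kh6; g8: attacked by Rf8.
Legal moves for Black: none.
In check with no legal moves → checkmate.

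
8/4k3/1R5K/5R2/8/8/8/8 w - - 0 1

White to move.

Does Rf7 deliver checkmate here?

After Rf7: black king on e7; in check: yes, from the white rook on f7.
Black has 3 legal replies: Ke8, Kd8, Kxf7.
In check but a legal move exists → not checkmate.

no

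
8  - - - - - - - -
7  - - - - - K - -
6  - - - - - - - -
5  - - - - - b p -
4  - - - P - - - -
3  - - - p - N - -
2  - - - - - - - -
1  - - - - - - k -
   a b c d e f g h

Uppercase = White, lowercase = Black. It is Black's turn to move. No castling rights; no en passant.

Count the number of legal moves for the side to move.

Black to move; king on g1.
In check: yes, from the white knight on f3.
Legal moves: Kg2, Kf2, Kh1, Kf1.
Count: 4.

4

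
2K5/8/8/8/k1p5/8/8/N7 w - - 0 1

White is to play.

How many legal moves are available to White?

White to move; king on c8.
In check: no.
Legal moves: Kd8, Kb8, Kd7, Kc7, Kb7, Nb3, Nc2.
Count: 7.

7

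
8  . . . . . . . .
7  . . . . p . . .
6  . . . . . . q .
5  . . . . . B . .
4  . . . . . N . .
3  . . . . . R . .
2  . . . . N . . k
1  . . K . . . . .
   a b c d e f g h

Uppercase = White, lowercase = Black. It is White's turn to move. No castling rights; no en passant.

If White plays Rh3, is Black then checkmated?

After Rh3: black king on h2; in check: yes, from the white rook on h3.
King squares — g1: attacked by Ne2; h1: attacked by Rh3; g2: attacked by Nf4; g3: attacked by Ne2; h3: attacked by Nf4.
Black has no legal moves → checkmate.

yes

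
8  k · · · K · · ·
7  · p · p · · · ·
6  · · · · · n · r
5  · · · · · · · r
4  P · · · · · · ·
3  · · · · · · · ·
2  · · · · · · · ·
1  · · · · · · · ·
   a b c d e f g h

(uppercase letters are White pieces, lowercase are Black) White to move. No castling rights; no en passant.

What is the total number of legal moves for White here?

White to move; king on e8.
In check: yes, from the black knight on f6.
Legal moves: Kf8, Kd8, Kf7, Ke7.
Count: 4.

4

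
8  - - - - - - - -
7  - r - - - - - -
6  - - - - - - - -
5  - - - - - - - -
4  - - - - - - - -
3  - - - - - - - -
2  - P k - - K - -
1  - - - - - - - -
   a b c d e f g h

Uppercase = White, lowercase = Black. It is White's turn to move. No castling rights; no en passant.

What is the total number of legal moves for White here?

10

White to move; king on f2.
In check: no.
Legal moves: Kg3, Kf3, Ke3, Kg2, Ke2, Kg1, Kf1, Ke1, b3, b4.
Count: 10.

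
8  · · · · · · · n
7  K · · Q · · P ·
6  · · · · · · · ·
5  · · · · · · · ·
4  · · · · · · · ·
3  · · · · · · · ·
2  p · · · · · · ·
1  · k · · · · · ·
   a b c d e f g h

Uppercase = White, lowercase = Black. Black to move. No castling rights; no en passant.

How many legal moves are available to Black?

Black to move; king on b1.
In check: no.
Legal moves: Nf7, Ng6, Kc2, Kb2, Kc1, Ka1, a1=Q+, a1=R+, a1=B, a1=N.
Count: 10.

10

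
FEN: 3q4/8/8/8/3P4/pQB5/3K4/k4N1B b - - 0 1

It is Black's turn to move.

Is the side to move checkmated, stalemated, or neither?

Black to move; black king on a1.
In check: yes, from the white bishop on c3.
King squares — b1: attacked by Qb3; a2: attacked by Qb3; b2: attacked by Qb3.
Legal moves for Black: none.
In check with no legal moves → checkmate.

checkmate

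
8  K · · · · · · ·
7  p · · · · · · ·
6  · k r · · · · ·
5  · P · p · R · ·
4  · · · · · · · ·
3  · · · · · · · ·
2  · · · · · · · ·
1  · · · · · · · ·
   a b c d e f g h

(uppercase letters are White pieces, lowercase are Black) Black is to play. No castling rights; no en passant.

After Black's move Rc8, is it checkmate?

yes

After Rc8: white king on a8; in check: yes, from the black rook on c8.
King squares — a7: attacked by Kb6; b7: attacked by Kb6; b8: attacked by Rc8.
White has no legal moves → checkmate.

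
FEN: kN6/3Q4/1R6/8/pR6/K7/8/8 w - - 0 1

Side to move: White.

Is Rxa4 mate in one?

After Rxa4: black king on a8; in check: yes, from the white rook on a4.
King squares — a7: attacked by Ra4; b7: attacked by Rb6; b8: attacked by Rb6.
Black has no legal moves → checkmate.

yes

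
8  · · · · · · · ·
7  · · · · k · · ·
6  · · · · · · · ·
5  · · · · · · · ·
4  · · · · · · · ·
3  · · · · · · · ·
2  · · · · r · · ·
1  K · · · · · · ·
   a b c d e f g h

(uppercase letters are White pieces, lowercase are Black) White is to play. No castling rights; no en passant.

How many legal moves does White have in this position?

White to move; king on a1.
In check: no.
Legal moves: Kb1.
Count: 1.

1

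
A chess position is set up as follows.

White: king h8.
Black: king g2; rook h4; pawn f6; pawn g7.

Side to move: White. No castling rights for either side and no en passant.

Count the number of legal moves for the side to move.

2

White to move; king on h8.
In check: yes, from the black rook on h4.
Legal moves: Kg8, Kxg7.
Count: 2.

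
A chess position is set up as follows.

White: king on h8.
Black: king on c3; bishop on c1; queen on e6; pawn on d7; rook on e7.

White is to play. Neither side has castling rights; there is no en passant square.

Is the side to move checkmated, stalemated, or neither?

stalemate

White to move; white king on h8.
In check: no.
King squares — g7: attacked by Re7; h7: attacked by Re7; g8: attacked by Qe6.
Legal moves for White: none.
Not in check and no legal moves → stalemate.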